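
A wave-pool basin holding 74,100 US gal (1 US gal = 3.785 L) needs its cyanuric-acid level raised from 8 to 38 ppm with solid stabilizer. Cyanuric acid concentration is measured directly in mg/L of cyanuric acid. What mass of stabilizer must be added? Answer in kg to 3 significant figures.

8.41 kg

Volume: 74,100 US gal × 3.785 L/gal = 280,468 L.
CYA to add: (38 − 8) = 30 mg/L × 280,468 L = 8414 g cyanuric acid.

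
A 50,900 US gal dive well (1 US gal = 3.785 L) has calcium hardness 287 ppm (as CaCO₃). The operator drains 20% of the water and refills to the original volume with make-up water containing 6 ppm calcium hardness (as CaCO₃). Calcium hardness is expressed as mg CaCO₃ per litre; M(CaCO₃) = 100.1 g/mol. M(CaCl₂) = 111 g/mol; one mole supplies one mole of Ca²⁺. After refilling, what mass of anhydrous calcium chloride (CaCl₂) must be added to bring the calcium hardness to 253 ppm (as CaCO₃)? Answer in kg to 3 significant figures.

Volume: 50,900 US gal × 3.785 L/gal = 192,656 L.
After draining 20% and refilling: 287 × 0.80 + 6 × 0.20 = 230.8 ppm.
Deficit to target: 253 − 230.8 = 22.2 mg/L.
As CaCO₃: 22.2 mg/L × 192,656 L = 4277 g; ÷ 100.1 = 42.73 mol Ca²⁺.
Mass: 42.73 × 111 = 4743 g.

4.74 kg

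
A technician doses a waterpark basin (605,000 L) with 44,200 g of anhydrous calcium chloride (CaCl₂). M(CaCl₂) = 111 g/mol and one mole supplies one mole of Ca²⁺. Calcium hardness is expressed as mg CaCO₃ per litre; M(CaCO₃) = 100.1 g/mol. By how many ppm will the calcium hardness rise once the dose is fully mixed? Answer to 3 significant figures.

65.9 ppm

Moles of Ca²⁺: 44,200 g ÷ 111 g/mol = 398.2 mol.
As CaCO₃: 398.2 mol × 100.1 g/mol = 39,860 g.
Rise: 39,860 g / 605,000 L × 1000 = 65.88 mg/L.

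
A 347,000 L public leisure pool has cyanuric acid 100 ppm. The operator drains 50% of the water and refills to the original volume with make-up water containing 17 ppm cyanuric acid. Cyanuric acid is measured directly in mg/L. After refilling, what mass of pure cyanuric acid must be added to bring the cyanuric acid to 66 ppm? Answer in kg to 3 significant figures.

2.60 kg

After draining 50% and refilling: 100 × 0.50 + 17 × 0.50 = 58.5 ppm.
Deficit to target: 66 − 58.5 = 7.5 mg/L.
Mass: 7.5 mg/L × 347,000 L = 2602 g cyanuric acid.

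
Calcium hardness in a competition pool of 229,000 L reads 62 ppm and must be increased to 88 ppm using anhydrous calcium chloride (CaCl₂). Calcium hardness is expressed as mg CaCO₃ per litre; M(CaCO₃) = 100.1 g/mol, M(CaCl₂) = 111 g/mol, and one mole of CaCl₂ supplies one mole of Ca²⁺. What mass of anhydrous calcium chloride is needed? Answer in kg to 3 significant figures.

6.60 kg

Hardness to add: (88 − 62) = 26 mg/L as CaCO₃ × 229,000 L = 5954 g as CaCO₃.
Moles of Ca²⁺ (1 mol Ca²⁺ ≡ 1 mol CaCO₃): 5954 / 100.1 g/mol = 59.48 mol.
Mass of CaCl₂: 59.48 × 111 = 6602 g.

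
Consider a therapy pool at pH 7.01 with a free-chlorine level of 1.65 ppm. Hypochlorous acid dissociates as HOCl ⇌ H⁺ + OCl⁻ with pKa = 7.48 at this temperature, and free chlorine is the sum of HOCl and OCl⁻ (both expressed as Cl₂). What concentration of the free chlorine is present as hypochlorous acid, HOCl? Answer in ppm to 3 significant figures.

[OCl⁻]/[HOCl] = 10^(pH − pKa) = 10^(7.01 − 7.48) = 10^-0.47 = 0.3388.
Fraction as HOCl = 1 / (1 + 0.3388) = 0.7469.
HOCl = 0.7469 × 1.65 ppm = 1.232 ppm.

1.23 ppm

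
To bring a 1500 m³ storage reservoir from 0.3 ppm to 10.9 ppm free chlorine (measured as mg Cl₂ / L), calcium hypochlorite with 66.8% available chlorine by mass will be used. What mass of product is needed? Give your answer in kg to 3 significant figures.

23.8 kg

Volume: 1500 m³ = 1,500,000 L.
Chlorine deficit: 10.9 − 0.3 = 10.6 ppm = 10.6 mg/L as Cl₂.
Cl₂ equivalent needed: 10.6 mg/L × 1,500,000 L = 15,900,000 mg = 15,900 g.
Product at 66.8% available chlorine: 15,900 / 0.668 = 23,800 g.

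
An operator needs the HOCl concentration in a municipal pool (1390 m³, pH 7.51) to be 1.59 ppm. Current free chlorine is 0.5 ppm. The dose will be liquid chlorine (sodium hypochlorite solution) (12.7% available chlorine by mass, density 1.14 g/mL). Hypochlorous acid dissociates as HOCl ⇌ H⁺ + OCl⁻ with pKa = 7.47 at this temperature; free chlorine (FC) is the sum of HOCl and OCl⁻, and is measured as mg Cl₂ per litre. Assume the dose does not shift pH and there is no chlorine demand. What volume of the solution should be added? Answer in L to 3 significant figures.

27.2 L

Volume: 1390 m³ = 1,390,000 L.
[OCl⁻]/[HOCl] = 10^(pH − pKa) = 10^(7.51 − 7.47) = 1.096; fraction as HOCl = 1/(1 + 1.096) = 0.477.
Free chlorine required for 1.59 ppm HOCl: 1.59 / 0.477 = 3.333 ppm.
FC to add: 3.333 − 0.5 = 2.833 mg/L as Cl₂.
Cl₂ equivalent: 2.833 mg/L × 1,390,000 L = 3938 g.
Product at 12.7% available Cl: 3938 / 0.127 = 31,010 g.
Volume: 31,010 g ÷ 1.14 g/mL = 27,200 mL.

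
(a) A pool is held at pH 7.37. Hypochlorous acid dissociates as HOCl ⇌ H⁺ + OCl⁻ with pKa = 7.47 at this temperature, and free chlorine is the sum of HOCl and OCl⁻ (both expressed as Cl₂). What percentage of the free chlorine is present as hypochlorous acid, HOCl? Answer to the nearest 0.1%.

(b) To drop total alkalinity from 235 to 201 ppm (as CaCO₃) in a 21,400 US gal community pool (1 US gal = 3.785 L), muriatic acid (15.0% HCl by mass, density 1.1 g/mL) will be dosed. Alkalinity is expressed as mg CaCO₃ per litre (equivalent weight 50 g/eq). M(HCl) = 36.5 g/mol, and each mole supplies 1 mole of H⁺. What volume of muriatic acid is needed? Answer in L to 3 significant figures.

(a) [OCl⁻]/[HOCl] = 10^(pH − pKa) = 10^(7.37 − 7.47) = 10^-0.10 = 0.7943.
(a) Fraction as HOCl = 1 / (1 + 0.7943) = 0.5573.

(b) Volume: 21,400 US gal × 3.785 L/gal = 80,999 L.
(b) Alkalinity to neutralize: (235 − 201) = 34 mg/L as CaCO₃ × 80,999 L = 2754 g as CaCO₃.
(b) Equivalents of H⁺ required: 2754 ÷ 50 g/eq = 55.08 eq = 55.08 mol HCl.
(b) Mass of HCl: 55.08 × 36.5 = 2010 g.
(b) Mass of 15.0% solution: 2010 / 0.15 = 13,400 g.
(b) Volume: 13,400 g ÷ 1.1 g/mL = 12,180 mL.

(a) 55.7%; (b) 12.2 L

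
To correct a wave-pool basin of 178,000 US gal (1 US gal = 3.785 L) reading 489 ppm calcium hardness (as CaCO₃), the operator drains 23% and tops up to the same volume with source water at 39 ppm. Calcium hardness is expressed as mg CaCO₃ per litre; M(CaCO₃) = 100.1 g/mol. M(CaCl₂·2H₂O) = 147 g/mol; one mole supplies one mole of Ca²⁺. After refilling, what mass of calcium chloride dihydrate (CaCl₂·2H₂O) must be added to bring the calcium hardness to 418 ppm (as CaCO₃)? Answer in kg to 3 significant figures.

Volume: 178,000 US gal × 3.785 L/gal = 673,730 L.
After draining 23% and refilling: 489 × 0.77 + 39 × 0.23 = 385.5 ppm.
Deficit to target: 418 − 385.5 = 32.5 mg/L.
As CaCO₃: 32.5 mg/L × 673,730 L = 21,900 g; ÷ 100.1 = 218.7 mol Ca²⁺.
Mass: 218.7 × 147 = 32,160 g.

32.2 kg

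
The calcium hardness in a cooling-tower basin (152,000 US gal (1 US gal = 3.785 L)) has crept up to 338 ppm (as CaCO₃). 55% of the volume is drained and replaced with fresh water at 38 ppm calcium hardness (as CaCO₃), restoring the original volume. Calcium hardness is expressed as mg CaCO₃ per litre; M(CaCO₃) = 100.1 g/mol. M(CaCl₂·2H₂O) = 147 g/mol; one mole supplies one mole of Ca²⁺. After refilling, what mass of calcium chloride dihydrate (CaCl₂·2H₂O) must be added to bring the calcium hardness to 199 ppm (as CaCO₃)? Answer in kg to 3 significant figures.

Volume: 152,000 US gal × 3.785 L/gal = 575,320 L.
After draining 55% and refilling: 338 × 0.45 + 38 × 0.55 = 173 ppm.
Deficit to target: 199 − 173 = 26 mg/L.
As CaCO₃: 26 mg/L × 575,320 L = 14,960 g; ÷ 100.1 = 149.4 mol Ca²⁺.
Mass: 149.4 × 147 = 21,970 g.

22.0 kg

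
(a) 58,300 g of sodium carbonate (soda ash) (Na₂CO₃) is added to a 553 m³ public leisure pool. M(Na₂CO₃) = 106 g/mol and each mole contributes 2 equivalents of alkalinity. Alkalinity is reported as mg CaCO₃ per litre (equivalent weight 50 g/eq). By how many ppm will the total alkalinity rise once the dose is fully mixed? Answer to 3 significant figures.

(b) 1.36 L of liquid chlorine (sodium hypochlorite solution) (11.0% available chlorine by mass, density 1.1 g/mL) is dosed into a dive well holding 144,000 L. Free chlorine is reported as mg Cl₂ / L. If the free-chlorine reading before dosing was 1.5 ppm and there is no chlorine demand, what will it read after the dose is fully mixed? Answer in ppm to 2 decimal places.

(a) Volume: 553 m³ = 553,000 L.
(a) Moles of Na₂CO₃: 58,300 g ÷ 106 g/mol = 550 mol → 1100 eq of alkalinity.
(a) As CaCO₃: 1100 eq × 50 g/eq = 55,000 g.
(a) Rise: 55,000 g / 553,000 L × 1000 = 99.46 mg/L.

(b) Mass of solution: 1.36 L × 1000 mL/L × 1.1 g/mL = 1496 g.
(b) Available chlorine delivered: 1496 g × 0.11 = 164.6 g as Cl₂.
(b) Concentration rise: 164.6 g / 144,000 L = 1.143 mg/L = 1.14 ppm.
(b) Final FC: 1.5 + 1.14 = 2.64 ppm.

(a) 99.5 ppm; (b) 2.64 ppm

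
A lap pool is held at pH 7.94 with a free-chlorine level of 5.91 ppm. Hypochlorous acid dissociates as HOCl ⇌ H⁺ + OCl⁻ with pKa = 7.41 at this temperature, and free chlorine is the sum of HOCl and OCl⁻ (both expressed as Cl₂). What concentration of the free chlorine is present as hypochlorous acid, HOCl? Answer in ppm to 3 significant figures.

1.35 ppm

[OCl⁻]/[HOCl] = 10^(pH − pKa) = 10^(7.94 − 7.41) = 10^0.53 = 3.388.
Fraction as HOCl = 1 / (1 + 3.388) = 0.2279.
HOCl = 0.2279 × 5.91 ppm = 1.347 ppm.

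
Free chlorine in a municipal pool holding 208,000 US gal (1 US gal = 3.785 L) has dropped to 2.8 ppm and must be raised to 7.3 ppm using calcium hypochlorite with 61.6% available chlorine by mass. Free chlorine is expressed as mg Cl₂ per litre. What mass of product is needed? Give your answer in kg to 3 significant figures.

5.75 kg

Volume: 208,000 US gal × 3.785 L/gal = 787,280 L.
Chlorine deficit: 7.3 − 2.8 = 4.5 ppm = 4.5 mg/L as Cl₂.
Cl₂ equivalent needed: 4.5 mg/L × 787,280 L = 3,543,000 mg = 3543 g.
Product at 61.6% available chlorine: 3543 / 0.616 = 5751 g.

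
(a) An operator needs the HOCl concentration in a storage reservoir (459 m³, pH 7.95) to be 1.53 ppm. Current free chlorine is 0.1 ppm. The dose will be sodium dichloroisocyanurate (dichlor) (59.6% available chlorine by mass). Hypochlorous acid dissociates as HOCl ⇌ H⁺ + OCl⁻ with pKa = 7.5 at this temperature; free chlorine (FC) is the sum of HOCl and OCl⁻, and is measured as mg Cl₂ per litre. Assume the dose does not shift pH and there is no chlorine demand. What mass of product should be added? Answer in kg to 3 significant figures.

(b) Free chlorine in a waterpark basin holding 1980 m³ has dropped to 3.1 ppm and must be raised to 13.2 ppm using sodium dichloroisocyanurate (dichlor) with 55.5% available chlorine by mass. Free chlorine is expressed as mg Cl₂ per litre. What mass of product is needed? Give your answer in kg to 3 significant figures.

(a) 4.42 kg; (b) 36.0 kg

(a) Volume: 459 m³ = 459,000 L.
(a) [OCl⁻]/[HOCl] = 10^(pH − pKa) = 10^(7.95 − 7.5) = 2.818; fraction as HOCl = 1/(1 + 2.818) = 0.2619.
(a) Free chlorine required for 1.53 ppm HOCl: 1.53 / 0.2619 = 5.842 ppm.
(a) FC to add: 5.842 − 0.1 = 5.742 mg/L as Cl₂.
(a) Cl₂ equivalent: 5.742 mg/L × 459,000 L = 2636 g.
(a) Product at 59.6% available Cl: 2636 / 0.596 = 4422 g.

(b) Volume: 1980 m³ = 1,980,000 L.
(b) Chlorine deficit: 13.2 − 3.1 = 10.1 ppm = 10.1 mg/L as Cl₂.
(b) Cl₂ equivalent needed: 10.1 mg/L × 1,980,000 L = 20,000,000 mg = 20,000 g.
(b) Product at 55.5% available chlorine: 20,000 / 0.555 = 36,030 g.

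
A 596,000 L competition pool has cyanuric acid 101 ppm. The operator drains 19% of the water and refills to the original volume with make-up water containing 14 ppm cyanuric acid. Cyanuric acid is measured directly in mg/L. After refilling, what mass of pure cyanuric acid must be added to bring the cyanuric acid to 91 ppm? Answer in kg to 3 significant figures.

After draining 19% and refilling: 101 × 0.81 + 14 × 0.19 = 84.47 ppm.
Deficit to target: 91 − 84.47 = 6.53 mg/L.
Mass: 6.53 mg/L × 596,000 L = 3892 g cyanuric acid.

3.89 kg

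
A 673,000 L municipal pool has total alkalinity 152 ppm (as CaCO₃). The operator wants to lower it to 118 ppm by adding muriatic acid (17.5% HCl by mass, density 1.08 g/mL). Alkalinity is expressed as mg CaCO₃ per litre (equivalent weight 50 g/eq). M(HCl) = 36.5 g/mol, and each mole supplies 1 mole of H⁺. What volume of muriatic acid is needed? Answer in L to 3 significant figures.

88.4 L

Alkalinity to neutralize: (152 − 118) = 34 mg/L as CaCO₃ × 673,000 L = 22,880 g as CaCO₃.
Equivalents of H⁺ required: 22,880 ÷ 50 g/eq = 457.6 eq = 457.6 mol HCl.
Mass of HCl: 457.6 × 36.5 = 16,700 g.
Mass of 17.5% solution: 16,700 / 0.175 = 95,450 g.
Volume: 95,450 g ÷ 1.08 g/mL = 88,380 mL.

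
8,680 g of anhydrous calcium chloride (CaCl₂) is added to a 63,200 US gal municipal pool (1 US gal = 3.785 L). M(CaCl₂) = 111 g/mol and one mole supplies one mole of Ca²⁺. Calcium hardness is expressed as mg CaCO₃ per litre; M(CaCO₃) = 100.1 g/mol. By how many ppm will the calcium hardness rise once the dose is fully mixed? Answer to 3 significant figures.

32.7 ppm

Volume: 63,200 US gal × 3.785 L/gal = 239,212 L.
Moles of Ca²⁺: 8,680 g ÷ 111 g/mol = 78.2 mol.
As CaCO₃: 78.2 mol × 100.1 g/mol = 7828 g.
Rise: 7828 g / 239,212 L × 1000 = 32.72 mg/L.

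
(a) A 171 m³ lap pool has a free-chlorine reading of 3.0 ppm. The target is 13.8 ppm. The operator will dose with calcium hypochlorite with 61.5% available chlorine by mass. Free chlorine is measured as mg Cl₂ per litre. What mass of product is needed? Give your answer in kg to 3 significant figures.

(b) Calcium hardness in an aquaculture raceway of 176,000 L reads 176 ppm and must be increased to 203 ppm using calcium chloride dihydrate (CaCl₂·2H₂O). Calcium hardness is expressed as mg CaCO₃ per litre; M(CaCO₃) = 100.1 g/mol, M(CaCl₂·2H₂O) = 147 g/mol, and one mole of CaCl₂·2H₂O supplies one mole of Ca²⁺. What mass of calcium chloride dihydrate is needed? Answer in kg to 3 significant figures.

(a) 3.00 kg; (b) 6.98 kg

(a) Volume: 171 m³ = 171,000 L.
(a) Chlorine deficit: 13.8 − 3.0 = 10.8 ppm = 10.8 mg/L as Cl₂.
(a) Cl₂ equivalent needed: 10.8 mg/L × 171,000 L = 1,847,000 mg = 1847 g.
(a) Product at 61.5% available chlorine: 1847 / 0.615 = 3003 g.

(b) Hardness to add: (203 − 176) = 27 mg/L as CaCO₃ × 176,000 L = 4752 g as CaCO₃.
(b) Moles of Ca²⁺ (1 mol Ca²⁺ ≡ 1 mol CaCO₃): 4752 / 100.1 g/mol = 47.47 mol.
(b) Mass of CaCl₂·2H₂O: 47.47 × 147 = 6978 g.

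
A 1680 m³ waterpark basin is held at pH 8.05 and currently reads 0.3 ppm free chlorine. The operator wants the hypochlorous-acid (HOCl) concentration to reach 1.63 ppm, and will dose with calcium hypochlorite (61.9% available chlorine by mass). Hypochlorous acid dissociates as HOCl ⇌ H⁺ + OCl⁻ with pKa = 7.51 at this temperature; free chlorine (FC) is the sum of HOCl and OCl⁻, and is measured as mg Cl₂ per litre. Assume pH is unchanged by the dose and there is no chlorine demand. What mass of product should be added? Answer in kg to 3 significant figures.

Volume: 1680 m³ = 1,680,000 L.
[OCl⁻]/[HOCl] = 10^(pH − pKa) = 10^(8.05 − 7.51) = 3.467; fraction as HOCl = 1/(1 + 3.467) = 0.2238.
Free chlorine required for 1.63 ppm HOCl: 1.63 / 0.2238 = 7.282 ppm.
FC to add: 7.282 − 0.3 = 6.982 mg/L as Cl₂.
Cl₂ equivalent: 6.982 mg/L × 1,680,000 L = 11,730 g.
Product at 61.9% available Cl: 11,730 / 0.619 = 18,950 g.

18.9 kg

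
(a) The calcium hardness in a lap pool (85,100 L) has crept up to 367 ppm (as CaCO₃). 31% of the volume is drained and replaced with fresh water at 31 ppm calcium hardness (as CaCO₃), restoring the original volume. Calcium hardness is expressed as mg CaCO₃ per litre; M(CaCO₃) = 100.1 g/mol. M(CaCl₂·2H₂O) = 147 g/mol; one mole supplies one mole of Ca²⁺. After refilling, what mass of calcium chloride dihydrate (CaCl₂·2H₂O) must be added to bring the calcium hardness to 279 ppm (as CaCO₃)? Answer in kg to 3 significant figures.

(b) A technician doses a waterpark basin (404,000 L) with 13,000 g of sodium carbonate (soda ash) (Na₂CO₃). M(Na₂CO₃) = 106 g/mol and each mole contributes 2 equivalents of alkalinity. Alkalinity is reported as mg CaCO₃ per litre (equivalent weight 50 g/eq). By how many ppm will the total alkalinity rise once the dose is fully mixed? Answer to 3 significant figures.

(a) After draining 31% and refilling: 367 × 0.69 + 31 × 0.31 = 262.84 ppm.
(a) Deficit to target: 279 − 262.84 = 16.16 mg/L.
(a) As CaCO₃: 16.16 mg/L × 85,100 L = 1375 g; ÷ 100.1 = 13.74 mol Ca²⁺.
(a) Mass: 13.74 × 147 = 2020 g.

(b) Moles of Na₂CO₃: 13,000 g ÷ 106 g/mol = 122.6 mol → 245.3 eq of alkalinity.
(b) As CaCO₃: 245.3 eq × 50 g/eq = 12,260 g.
(b) Rise: 12,260 g / 404,000 L × 1000 = 30.36 mg/L.

(a) 2.02 kg; (b) 30.4 ppm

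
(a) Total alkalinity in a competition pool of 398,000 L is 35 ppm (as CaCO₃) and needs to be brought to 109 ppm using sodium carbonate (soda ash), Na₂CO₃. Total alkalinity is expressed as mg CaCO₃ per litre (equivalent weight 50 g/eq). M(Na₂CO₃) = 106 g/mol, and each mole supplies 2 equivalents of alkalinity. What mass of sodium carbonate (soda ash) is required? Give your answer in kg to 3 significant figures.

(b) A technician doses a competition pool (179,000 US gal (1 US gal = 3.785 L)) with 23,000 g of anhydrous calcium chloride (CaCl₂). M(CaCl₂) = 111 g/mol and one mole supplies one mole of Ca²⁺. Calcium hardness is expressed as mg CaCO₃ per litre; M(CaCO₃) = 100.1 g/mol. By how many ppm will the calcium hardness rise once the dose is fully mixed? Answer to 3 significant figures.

(a) 31.2 kg; (b) 30.6 ppm

(a) Alkalinity to add: (109 − 35) = 74 mg/L as CaCO₃ × 398,000 L = 29,450 g as CaCO₃.
(a) Equivalents: 29,450 g ÷ 50 g/eq = 589 eq.
(a) Each mole of Na₂CO₃ supplies 2 eq, so 589 / 2 = 294.5 mol.
(a) Mass: 294.5 mol × 106 g/mol = 31,220 g.

(b) Volume: 179,000 US gal × 3.785 L/gal = 677,515 L.
(b) Moles of Ca²⁺: 23,000 g ÷ 111 g/mol = 207.2 mol.
(b) As CaCO₃: 207.2 mol × 100.1 g/mol = 20,740 g.
(b) Rise: 20,740 g / 677,515 L × 1000 = 30.61 mg/L.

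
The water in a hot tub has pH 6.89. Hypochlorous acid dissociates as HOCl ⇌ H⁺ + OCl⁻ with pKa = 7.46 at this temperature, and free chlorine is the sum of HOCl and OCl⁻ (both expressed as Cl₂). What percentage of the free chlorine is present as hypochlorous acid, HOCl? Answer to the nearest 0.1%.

78.8%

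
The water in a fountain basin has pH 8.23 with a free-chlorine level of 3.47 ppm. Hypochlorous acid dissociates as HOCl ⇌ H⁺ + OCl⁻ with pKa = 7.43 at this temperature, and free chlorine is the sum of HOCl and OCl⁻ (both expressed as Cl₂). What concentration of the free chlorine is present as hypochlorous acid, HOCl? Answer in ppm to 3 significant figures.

0.475 ppm

[OCl⁻]/[HOCl] = 10^(pH − pKa) = 10^(8.23 − 7.43) = 10^0.80 = 6.31.
Fraction as HOCl = 1 / (1 + 6.31) = 0.1368.
HOCl = 0.1368 × 3.47 ppm = 0.4747 ppm.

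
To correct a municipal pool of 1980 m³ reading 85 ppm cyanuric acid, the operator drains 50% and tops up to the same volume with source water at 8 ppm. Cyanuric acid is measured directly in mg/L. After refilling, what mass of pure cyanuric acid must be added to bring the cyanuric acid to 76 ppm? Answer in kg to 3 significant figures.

Volume: 1980 m³ = 1,980,000 L.
After draining 50% and refilling: 85 × 0.50 + 8 × 0.50 = 46.5 ppm.
Deficit to target: 76 − 46.5 = 29.5 mg/L.
Mass: 29.5 mg/L × 1,980,000 L = 58,410 g cyanuric acid.

58.4 kg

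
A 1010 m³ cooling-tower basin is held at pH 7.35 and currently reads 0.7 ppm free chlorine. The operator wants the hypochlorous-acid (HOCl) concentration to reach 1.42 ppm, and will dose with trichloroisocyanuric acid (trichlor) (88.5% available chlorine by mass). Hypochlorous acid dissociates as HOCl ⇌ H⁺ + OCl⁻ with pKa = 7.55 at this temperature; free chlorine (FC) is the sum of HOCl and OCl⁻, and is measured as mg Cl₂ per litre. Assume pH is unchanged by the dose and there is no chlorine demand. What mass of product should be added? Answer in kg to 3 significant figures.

Volume: 1010 m³ = 1,010,000 L.
[OCl⁻]/[HOCl] = 10^(pH − pKa) = 10^(7.35 − 7.55) = 0.631; fraction as HOCl = 1/(1 + 0.631) = 0.6131.
Free chlorine required for 1.42 ppm HOCl: 1.42 / 0.6131 = 2.316 ppm.
FC to add: 2.316 − 0.7 = 1.616 mg/L as Cl₂.
Cl₂ equivalent: 1.616 mg/L × 1,010,000 L = 1632 g.
Product at 88.5% available Cl: 1632 / 0.885 = 1844 g.

1.84 kg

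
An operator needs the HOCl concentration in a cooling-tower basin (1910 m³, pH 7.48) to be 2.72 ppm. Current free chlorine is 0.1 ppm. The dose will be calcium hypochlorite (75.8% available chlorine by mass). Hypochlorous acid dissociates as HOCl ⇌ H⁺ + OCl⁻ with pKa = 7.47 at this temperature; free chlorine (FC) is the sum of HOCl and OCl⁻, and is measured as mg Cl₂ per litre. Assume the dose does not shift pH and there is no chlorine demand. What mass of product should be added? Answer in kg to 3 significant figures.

Volume: 1910 m³ = 1,910,000 L.
[OCl⁻]/[HOCl] = 10^(pH − pKa) = 10^(7.48 − 7.47) = 1.023; fraction as HOCl = 1/(1 + 1.023) = 0.4942.
Free chlorine required for 2.72 ppm HOCl: 2.72 / 0.4942 = 5.503 ppm.
FC to add: 5.503 − 0.1 = 5.403 mg/L as Cl₂.
Cl₂ equivalent: 5.403 mg/L × 1,910,000 L = 10,320 g.
Product at 75.8% available Cl: 10,320 / 0.758 = 13,620 g.

13.6 kg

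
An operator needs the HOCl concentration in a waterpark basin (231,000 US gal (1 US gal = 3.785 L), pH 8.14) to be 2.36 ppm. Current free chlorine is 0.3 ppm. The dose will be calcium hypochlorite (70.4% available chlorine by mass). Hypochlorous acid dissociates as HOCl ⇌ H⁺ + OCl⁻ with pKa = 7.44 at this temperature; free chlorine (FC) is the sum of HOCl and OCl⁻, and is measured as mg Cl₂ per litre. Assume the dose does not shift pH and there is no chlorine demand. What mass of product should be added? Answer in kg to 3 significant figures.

17.2 kg

Volume: 231,000 US gal × 3.785 L/gal = 874,335 L.
[OCl⁻]/[HOCl] = 10^(pH − pKa) = 10^(8.14 − 7.44) = 5.012; fraction as HOCl = 1/(1 + 5.012) = 0.1663.
Free chlorine required for 2.36 ppm HOCl: 2.36 / 0.1663 = 14.19 ppm.
FC to add: 14.19 − 0.3 = 13.89 mg/L as Cl₂.
Cl₂ equivalent: 13.89 mg/L × 874,335 L = 12,140 g.
Product at 70.4% available Cl: 12,140 / 0.704 = 17,250 g.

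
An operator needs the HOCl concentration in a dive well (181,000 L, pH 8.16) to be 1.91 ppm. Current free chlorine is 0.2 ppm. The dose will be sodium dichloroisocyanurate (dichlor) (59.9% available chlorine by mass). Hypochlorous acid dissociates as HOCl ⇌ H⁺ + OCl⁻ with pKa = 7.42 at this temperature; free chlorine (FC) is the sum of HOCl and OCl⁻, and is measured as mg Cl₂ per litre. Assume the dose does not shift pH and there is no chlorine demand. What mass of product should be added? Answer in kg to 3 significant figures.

[OCl⁻]/[HOCl] = 10^(pH − pKa) = 10^(8.16 − 7.42) = 5.495; fraction as HOCl = 1/(1 + 5.495) = 0.154.
Free chlorine required for 1.91 ppm HOCl: 1.91 / 0.154 = 12.41 ppm.
FC to add: 12.41 − 0.2 = 12.21 mg/L as Cl₂.
Cl₂ equivalent: 12.21 mg/L × 181,000 L = 2209 g.
Product at 59.9% available Cl: 2209 / 0.599 = 3688 g.

3.69 kg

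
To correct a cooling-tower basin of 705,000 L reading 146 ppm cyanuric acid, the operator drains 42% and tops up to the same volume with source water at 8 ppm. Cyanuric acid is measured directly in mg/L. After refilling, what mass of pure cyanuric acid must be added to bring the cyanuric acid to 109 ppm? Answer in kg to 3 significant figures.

After draining 42% and refilling: 146 × 0.58 + 8 × 0.42 = 88.04 ppm.
Deficit to target: 109 − 88.04 = 20.96 mg/L.
Mass: 20.96 mg/L × 705,000 L = 14,780 g cyanuric acid.

14.8 kg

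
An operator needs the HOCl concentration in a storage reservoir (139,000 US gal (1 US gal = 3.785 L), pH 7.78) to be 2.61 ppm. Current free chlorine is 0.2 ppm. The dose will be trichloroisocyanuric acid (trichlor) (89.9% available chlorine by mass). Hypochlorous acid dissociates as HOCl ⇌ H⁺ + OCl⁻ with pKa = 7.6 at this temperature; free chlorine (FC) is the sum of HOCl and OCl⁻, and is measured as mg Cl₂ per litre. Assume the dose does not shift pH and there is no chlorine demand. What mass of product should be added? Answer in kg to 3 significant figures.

3.72 kg

Volume: 139,000 US gal × 3.785 L/gal = 526,115 L.
[OCl⁻]/[HOCl] = 10^(pH − pKa) = 10^(7.78 − 7.6) = 1.514; fraction as HOCl = 1/(1 + 1.514) = 0.3978.
Free chlorine required for 2.61 ppm HOCl: 2.61 / 0.3978 = 6.56 ppm.
FC to add: 6.56 − 0.2 = 6.36 mg/L as Cl₂.
Cl₂ equivalent: 6.36 mg/L × 526,115 L = 3346 g.
Product at 89.9% available Cl: 3346 / 0.899 = 3722 g.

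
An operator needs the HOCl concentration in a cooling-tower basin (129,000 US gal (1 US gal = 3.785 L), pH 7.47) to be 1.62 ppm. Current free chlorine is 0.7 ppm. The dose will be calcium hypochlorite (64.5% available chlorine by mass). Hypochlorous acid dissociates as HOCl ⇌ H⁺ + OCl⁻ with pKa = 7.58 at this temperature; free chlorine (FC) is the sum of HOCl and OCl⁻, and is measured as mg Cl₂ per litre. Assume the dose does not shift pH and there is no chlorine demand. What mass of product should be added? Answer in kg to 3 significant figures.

Volume: 129,000 US gal × 3.785 L/gal = 488,265 L.
[OCl⁻]/[HOCl] = 10^(pH − pKa) = 10^(7.47 − 7.58) = 0.7762; fraction as HOCl = 1/(1 + 0.7762) = 0.563.
Free chlorine required for 1.62 ppm HOCl: 1.62 / 0.563 = 2.878 ppm.
FC to add: 2.878 − 0.7 = 2.178 mg/L as Cl₂.
Cl₂ equivalent: 2.178 mg/L × 488,265 L = 1063 g.
Product at 64.5% available Cl: 1063 / 0.645 = 1648 g.

1.65 kg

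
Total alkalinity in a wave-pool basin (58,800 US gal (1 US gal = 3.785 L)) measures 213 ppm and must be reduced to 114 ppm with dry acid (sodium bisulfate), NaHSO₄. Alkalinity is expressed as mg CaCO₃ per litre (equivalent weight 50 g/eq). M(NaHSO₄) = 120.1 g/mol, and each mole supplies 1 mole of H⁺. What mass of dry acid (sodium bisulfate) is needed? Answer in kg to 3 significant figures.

52.9 kg

Volume: 58,800 US gal × 3.785 L/gal = 222,558 L.
Alkalinity to neutralize: (213 − 114) = 99 mg/L as CaCO₃ × 222,558 L = 22,030 g as CaCO₃.
Equivalents of H⁺ required: 22,030 ÷ 50 g/eq = 440.7 eq = 440.7 mol NaHSO₄.
Mass of NaHSO₄: 440.7 × 120.1 = 52,920 g.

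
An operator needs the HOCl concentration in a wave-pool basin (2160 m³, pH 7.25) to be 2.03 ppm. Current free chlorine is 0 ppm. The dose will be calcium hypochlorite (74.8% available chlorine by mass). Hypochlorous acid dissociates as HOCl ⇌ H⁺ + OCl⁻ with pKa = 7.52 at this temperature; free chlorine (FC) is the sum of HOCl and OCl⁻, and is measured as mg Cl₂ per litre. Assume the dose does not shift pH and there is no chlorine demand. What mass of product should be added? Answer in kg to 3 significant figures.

Volume: 2160 m³ = 2,160,000 L.
[OCl⁻]/[HOCl] = 10^(pH − pKa) = 10^(7.25 − 7.52) = 0.537; fraction as HOCl = 1/(1 + 0.537) = 0.6506.
Free chlorine required for 2.03 ppm HOCl: 2.03 / 0.6506 = 3.12 ppm.
FC to add: 3.12 − 0 = 3.12 mg/L as Cl₂.
Cl₂ equivalent: 3.12 mg/L × 2,160,000 L = 6740 g.
Product at 74.8% available Cl: 6740 / 0.748 = 9010 g.

9.01 kg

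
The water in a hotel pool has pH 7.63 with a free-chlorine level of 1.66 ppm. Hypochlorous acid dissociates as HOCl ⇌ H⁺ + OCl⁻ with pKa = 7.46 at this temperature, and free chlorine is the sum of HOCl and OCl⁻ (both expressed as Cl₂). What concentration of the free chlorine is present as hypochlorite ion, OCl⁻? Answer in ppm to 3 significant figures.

0.990 ppm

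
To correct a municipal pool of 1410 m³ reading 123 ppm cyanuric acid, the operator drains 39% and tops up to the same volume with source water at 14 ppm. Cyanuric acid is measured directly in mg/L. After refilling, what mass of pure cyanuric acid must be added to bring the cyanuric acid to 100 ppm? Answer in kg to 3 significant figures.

27.5 kg

Volume: 1410 m³ = 1,410,000 L.
After draining 39% and refilling: 123 × 0.61 + 14 × 0.39 = 80.49 ppm.
Deficit to target: 100 − 80.49 = 19.51 mg/L.
Mass: 19.51 mg/L × 1,410,000 L = 27,510 g cyanuric acid.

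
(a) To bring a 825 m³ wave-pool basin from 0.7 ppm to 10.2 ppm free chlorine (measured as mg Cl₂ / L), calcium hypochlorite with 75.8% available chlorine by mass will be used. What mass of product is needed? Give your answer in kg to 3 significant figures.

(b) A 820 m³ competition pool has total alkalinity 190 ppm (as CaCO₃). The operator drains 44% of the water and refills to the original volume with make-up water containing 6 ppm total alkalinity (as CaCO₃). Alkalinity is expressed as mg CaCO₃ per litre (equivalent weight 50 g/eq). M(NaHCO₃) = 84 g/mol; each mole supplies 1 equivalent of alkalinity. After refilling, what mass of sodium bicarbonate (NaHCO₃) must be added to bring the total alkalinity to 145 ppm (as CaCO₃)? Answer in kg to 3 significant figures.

(a) 10.3 kg; (b) 49.5 kg

(a) Volume: 825 m³ = 825,000 L.
(a) Chlorine deficit: 10.2 − 0.7 = 9.5 ppm = 9.5 mg/L as Cl₂.
(a) Cl₂ equivalent needed: 9.5 mg/L × 825,000 L = 7,838,000 mg = 7838 g.
(a) Product at 75.8% available chlorine: 7838 / 0.758 = 10,340 g.

(b) Volume: 820 m³ = 820,000 L.
(b) After draining 44% and refilling: 190 × 0.56 + 6 × 0.44 = 109.04 ppm.
(b) Deficit to target: 145 − 109.04 = 35.96 mg/L.
(b) As CaCO₃: 35.96 mg/L × 820,000 L = 29,490 g; ÷ 50 g/eq ÷ 1 = 589.7 mol NaHCO₃.
(b) Mass: 589.7 × 84 = 49,540 g.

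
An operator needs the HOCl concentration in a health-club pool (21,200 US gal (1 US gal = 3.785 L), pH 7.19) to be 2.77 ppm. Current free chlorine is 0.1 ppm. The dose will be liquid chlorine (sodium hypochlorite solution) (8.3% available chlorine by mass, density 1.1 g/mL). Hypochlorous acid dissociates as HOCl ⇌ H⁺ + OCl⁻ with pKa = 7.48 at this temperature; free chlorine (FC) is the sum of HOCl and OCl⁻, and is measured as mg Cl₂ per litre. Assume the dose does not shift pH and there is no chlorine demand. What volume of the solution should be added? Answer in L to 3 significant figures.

Volume: 21,200 US gal × 3.785 L/gal = 80,242 L.
[OCl⁻]/[HOCl] = 10^(pH − pKa) = 10^(7.19 − 7.48) = 0.5129; fraction as HOCl = 1/(1 + 0.5129) = 0.661.
Free chlorine required for 2.77 ppm HOCl: 2.77 / 0.661 = 4.191 ppm.
FC to add: 4.191 − 0.1 = 4.091 mg/L as Cl₂.
Cl₂ equivalent: 4.091 mg/L × 80,242 L = 328.2 g.
Product at 8.3% available Cl: 328.2 / 0.083 = 3955 g.
Volume: 3955 g ÷ 1.1 g/mL = 3595 mL.

3.60 L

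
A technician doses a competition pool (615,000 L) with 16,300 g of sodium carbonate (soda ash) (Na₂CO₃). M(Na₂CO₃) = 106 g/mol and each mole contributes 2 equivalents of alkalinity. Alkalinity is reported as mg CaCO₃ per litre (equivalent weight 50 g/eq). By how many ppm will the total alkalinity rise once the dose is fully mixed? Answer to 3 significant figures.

Moles of Na₂CO₃: 16,300 g ÷ 106 g/mol = 153.8 mol → 307.5 eq of alkalinity.
As CaCO₃: 307.5 eq × 50 g/eq = 15,380 g.
Rise: 15,380 g / 615,000 L × 1000 = 25 mg/L.

25.0 ppm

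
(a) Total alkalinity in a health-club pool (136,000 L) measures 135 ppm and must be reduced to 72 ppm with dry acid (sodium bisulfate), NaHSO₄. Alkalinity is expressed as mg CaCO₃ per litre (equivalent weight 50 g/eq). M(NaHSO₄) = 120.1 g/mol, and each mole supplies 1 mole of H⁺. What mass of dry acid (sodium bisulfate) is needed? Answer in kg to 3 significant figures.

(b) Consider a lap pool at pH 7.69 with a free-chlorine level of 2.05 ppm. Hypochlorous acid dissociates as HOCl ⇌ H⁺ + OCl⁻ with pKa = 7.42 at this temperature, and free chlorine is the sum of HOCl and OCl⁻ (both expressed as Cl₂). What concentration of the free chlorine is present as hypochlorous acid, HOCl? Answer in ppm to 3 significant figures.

(a) 20.6 kg; (b) 0.716 ppm

(a) Alkalinity to neutralize: (135 − 72) = 63 mg/L as CaCO₃ × 136,000 L = 8568 g as CaCO₃.
(a) Equivalents of H⁺ required: 8568 ÷ 50 g/eq = 171.4 eq = 171.4 mol NaHSO₄.
(a) Mass of NaHSO₄: 171.4 × 120.1 = 20,580 g.

(b) [OCl⁻]/[HOCl] = 10^(pH − pKa) = 10^(7.69 − 7.42) = 10^0.27 = 1.862.
(b) Fraction as HOCl = 1 / (1 + 1.862) = 0.3494.
(b) HOCl = 0.3494 × 2.05 ppm = 0.7163 ppm.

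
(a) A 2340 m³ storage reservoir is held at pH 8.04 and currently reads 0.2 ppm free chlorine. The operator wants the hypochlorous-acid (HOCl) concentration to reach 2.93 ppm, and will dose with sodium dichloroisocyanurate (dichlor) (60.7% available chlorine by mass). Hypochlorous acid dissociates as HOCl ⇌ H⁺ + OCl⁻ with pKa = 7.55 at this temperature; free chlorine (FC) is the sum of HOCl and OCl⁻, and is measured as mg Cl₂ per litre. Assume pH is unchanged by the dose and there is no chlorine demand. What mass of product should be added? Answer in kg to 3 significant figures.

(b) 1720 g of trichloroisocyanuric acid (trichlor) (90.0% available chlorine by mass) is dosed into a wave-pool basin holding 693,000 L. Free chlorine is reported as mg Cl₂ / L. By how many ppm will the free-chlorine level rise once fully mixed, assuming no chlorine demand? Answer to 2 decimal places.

(a) Volume: 2340 m³ = 2,340,000 L.
(a) [OCl⁻]/[HOCl] = 10^(pH − pKa) = 10^(8.04 − 7.55) = 3.09; fraction as HOCl = 1/(1 + 3.09) = 0.2445.
(a) Free chlorine required for 2.93 ppm HOCl: 2.93 / 0.2445 = 11.98 ppm.
(a) FC to add: 11.98 − 0.2 = 11.78 mg/L as Cl₂.
(a) Cl₂ equivalent: 11.78 mg/L × 2,340,000 L = 27,580 g.
(a) Product at 60.7% available Cl: 27,580 / 0.607 = 45,430 g.

(b) Available chlorine delivered: 1720 g × 0.9 = 1548 g as Cl₂.
(b) Concentration rise: 1548 g / 693,000 L = 2.234 mg/L = 2.23 ppm.

(a) 45.4 kg; (b) 2.23 ppm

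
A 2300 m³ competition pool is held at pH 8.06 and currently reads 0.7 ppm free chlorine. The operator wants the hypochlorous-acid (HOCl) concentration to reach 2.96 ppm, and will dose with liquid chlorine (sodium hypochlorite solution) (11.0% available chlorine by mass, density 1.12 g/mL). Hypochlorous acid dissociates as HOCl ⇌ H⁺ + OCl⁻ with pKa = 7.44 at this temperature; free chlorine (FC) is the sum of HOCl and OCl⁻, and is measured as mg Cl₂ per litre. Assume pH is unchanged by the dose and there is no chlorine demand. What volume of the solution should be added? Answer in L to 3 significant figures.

273 L

Volume: 2300 m³ = 2,300,000 L.
[OCl⁻]/[HOCl] = 10^(pH − pKa) = 10^(8.06 − 7.44) = 4.169; fraction as HOCl = 1/(1 + 4.169) = 0.1935.
Free chlorine required for 2.96 ppm HOCl: 2.96 / 0.1935 = 15.3 ppm.
FC to add: 15.3 − 0.7 = 14.6 mg/L as Cl₂.
Cl₂ equivalent: 14.6 mg/L × 2,300,000 L = 33,580 g.
Product at 11.0% available Cl: 33,580 / 0.11 = 305,300 g.
Volume: 305,300 g ÷ 1.12 g/mL = 272,600 mL.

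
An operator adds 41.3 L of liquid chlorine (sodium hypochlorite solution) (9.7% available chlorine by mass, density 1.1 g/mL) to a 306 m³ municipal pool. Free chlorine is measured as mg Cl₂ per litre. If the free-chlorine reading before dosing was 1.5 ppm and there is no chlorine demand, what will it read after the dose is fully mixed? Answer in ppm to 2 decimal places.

Volume: 306 m³ = 306,000 L.
Mass of solution: 41.3 L × 1000 mL/L × 1.1 g/mL = 45,430 g.
Available chlorine delivered: 45,430 g × 0.097 = 4407 g as Cl₂.
Concentration rise: 4407 g / 306,000 L = 14.4 mg/L = 14.40 ppm.
Final FC: 1.5 + 14.40 = 15.90 ppm.

15.90 ppm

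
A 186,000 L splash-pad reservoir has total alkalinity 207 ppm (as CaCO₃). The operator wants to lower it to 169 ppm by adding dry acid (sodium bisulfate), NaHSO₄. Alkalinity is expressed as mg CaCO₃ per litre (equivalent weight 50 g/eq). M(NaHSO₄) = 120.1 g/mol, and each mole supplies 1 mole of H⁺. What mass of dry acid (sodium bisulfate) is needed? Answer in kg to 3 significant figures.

Alkalinity to neutralize: (207 − 169) = 38 mg/L as CaCO₃ × 186,000 L = 7068 g as CaCO₃.
Equivalents of H⁺ required: 7068 ÷ 50 g/eq = 141.4 eq = 141.4 mol NaHSO₄.
Mass of NaHSO₄: 141.4 × 120.1 = 16,980 g.

17.0 kg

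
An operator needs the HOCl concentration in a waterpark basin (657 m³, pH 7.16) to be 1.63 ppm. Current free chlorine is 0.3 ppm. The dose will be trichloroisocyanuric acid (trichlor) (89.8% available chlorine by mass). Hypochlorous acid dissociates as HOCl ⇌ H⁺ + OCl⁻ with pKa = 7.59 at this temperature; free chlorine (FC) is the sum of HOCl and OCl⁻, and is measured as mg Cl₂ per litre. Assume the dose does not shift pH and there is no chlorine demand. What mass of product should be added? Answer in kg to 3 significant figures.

1.42 kg

Volume: 657 m³ = 657,000 L.
[OCl⁻]/[HOCl] = 10^(pH − pKa) = 10^(7.16 − 7.59) = 0.3715; fraction as HOCl = 1/(1 + 0.3715) = 0.7291.
Free chlorine required for 1.63 ppm HOCl: 1.63 / 0.7291 = 2.236 ppm.
FC to add: 2.236 − 0.3 = 1.936 mg/L as Cl₂.
Cl₂ equivalent: 1.936 mg/L × 657,000 L = 1272 g.
Product at 89.8% available Cl: 1272 / 0.898 = 1416 g.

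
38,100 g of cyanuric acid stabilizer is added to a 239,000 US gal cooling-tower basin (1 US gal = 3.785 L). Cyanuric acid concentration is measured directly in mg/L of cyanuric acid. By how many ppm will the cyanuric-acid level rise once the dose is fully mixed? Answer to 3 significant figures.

Volume: 239,000 US gal × 3.785 L/gal = 904,615 L.
Rise: 38,100 g / 904,615 L × 1000 = 42.12 mg/L.

42.1 ppm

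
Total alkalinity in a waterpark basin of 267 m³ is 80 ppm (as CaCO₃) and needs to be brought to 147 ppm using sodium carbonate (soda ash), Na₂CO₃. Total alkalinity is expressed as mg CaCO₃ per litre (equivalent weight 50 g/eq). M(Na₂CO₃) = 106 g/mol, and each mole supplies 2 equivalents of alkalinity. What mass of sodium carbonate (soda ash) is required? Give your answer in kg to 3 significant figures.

19.0 kg

Volume: 267 m³ = 267,000 L.
Alkalinity to add: (147 − 80) = 67 mg/L as CaCO₃ × 267,000 L = 17,890 g as CaCO₃.
Equivalents: 17,890 g ÷ 50 g/eq = 357.8 eq.
Each mole of Na₂CO₃ supplies 2 eq, so 357.8 / 2 = 178.9 mol.
Mass: 178.9 mol × 106 g/mol = 18,960 g.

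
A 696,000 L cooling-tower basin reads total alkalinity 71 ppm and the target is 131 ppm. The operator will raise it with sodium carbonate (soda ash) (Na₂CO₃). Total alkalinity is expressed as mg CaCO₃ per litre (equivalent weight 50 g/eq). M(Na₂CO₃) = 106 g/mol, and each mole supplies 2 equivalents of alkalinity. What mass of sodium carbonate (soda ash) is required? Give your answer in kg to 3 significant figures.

44.3 kg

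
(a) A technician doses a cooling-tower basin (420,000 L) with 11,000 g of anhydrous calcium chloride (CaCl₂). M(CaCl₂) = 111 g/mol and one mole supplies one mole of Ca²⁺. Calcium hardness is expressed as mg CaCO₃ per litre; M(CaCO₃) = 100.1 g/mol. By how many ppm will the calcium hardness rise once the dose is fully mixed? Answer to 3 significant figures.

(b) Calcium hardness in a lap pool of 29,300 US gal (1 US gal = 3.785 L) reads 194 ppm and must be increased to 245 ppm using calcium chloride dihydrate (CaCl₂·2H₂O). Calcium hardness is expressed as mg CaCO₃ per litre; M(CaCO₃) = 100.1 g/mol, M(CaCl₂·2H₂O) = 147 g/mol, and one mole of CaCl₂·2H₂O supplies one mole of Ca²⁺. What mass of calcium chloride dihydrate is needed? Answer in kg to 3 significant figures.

(a) 23.6 ppm; (b) 8.31 kg

(a) Moles of Ca²⁺: 11,000 g ÷ 111 g/mol = 99.1 mol.
(a) As CaCO₃: 99.1 mol × 100.1 g/mol = 9920 g.
(a) Rise: 9920 g / 420,000 L × 1000 = 23.62 mg/L.

(b) Volume: 29,300 US gal × 3.785 L/gal = 110,900 L.
(b) Hardness to add: (245 − 194) = 51 mg/L as CaCO₃ × 110,900 L = 5656 g as CaCO₃.
(b) Moles of Ca²⁺ (1 mol Ca²⁺ ≡ 1 mol CaCO₃): 5656 / 100.1 g/mol = 56.5 mol.
(b) Mass of CaCl₂·2H₂O: 56.5 × 147 = 8306 g.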